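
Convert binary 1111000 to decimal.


1111000 in decimal = 120

120


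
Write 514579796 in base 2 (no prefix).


514579796 = 11110101010111101110101010100 in binary

11110101010111101110101010100


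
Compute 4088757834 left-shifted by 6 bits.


0b11110011101101010111111001001010 << 6 = 0b11110011101101010111111001001010000000 = 261680501376

261680501376


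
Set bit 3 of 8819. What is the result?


8819 | (1 << 3) = 8819 | 8 = 8827

8827


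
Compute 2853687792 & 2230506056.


0b10101010000101111101000111110000 & 0b10000100111100101101001001001000 = 0b10000000000100101101000001000000 = 2148716608

2148716608


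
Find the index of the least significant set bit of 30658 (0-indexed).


0b111011111000010. Lowest set bit at position 1

1


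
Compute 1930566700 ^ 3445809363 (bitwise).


0b1110011000100100001110000101100 ^ 0b11001101011000101110000011010011 = 0b10111110011100001111110011111111 = 3195075839

3195075839


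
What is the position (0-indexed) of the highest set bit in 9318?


0b10010001100110. Highest set bit at position 13

13


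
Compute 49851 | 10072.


0b1100001010111011 | 0b10011101011000 = 0b1110011111111011 = 59387

59387


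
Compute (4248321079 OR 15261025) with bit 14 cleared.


Step 1: 4248321079 | 15261025 = 4260953463
Step 2: 4260953463 & ~(1 << 14) = 4260937079

4260937079


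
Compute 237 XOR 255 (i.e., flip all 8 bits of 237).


237 ^ 255 = 18

18


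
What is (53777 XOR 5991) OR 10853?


Step 1: 53777 ^ 5991 = 50550
Step 2: 50550 | 10853 = 61303

61303


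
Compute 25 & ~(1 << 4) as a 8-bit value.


25 & ~(1 << 4) = 9

9


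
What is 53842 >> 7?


0b1101001001010010 >> 7 = 0b110100100 = 420

420


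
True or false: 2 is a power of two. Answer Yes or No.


0b10. Only one bit set => Yes

Yes


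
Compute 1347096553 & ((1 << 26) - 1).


1347096553 & 67108863 = 4919273

4919273


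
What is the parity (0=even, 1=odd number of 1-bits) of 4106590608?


0b11110100110001011001100110010000 has 15 ones => parity 1

1


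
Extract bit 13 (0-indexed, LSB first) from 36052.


0b1000110011010100, position 13 = 0

0


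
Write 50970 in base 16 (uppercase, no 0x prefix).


50970 = C71A hex

C71A


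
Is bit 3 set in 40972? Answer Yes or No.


0b1010000000001100, bit 3 = 1. Yes

Yes


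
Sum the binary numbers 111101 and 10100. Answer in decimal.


111101 + 10100 = 1010001 = 81

81


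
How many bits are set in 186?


0b10111010 has 5 set bits

5


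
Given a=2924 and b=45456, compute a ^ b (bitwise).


2924 ^ 45456 = 47868

47868


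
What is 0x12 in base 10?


12 hex = 18 decimal

18


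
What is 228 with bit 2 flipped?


228 ^ (1 << 2) = 228 ^ 4 = 224

224


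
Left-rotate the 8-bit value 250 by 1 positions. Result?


Rotate 0b11111010 left by 1 (8-bit) = 0b11110101 = 245

245


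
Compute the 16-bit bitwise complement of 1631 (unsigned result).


~0b11001011111 = 0b1111100110100000 = 63904 (16-bit unsigned)

63904


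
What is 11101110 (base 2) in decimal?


11101110 in decimal = 238

238


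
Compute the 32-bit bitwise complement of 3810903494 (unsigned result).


~0b11100011001001011100010111000110 = 0b11100110110100011101000111001 = 484063801 (32-bit unsigned)

484063801


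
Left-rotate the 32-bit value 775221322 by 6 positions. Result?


Rotate 0b101110001101001111000001001010 left by 6 (32-bit) = 0b10001101001111000001001010001011 = 2369524363

2369524363


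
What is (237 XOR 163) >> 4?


Step 1: 237 ^ 163 = 78
Step 2: 78 >> 4 = 4

4


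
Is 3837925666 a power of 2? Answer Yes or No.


0b11100100110000100001100100100010. Multiple bits set => No

No


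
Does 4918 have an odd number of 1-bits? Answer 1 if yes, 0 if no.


0b1001100110110 has 7 ones => parity 1

1


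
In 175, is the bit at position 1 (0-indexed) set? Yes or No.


0b10101111, bit 1 = 1. Yes

Yes


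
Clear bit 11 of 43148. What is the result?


43148 & ~(1 << 11) = 41100

41100


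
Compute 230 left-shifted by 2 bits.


0b11100110 << 2 = 0b1110011000 = 920

920


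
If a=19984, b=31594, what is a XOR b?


19984 ^ 31594 = 13690

13690


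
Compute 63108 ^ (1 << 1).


63108 ^ (1 << 1) = 63108 ^ 2 = 63110

63110


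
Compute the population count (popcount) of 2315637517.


0b10001010000001011101001100001101 has 13 set bits

13


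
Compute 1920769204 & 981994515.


0b1110010011111001001110010110100 & 0b111010100010000000110000010011 = 0b110010000010000000110000010000 = 839388176

839388176


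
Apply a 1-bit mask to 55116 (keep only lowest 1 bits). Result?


55116 & 1 = 0

0


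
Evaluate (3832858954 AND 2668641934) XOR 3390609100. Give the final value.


Step 1: 3832858954 & 2668641934 = 2215643146
Step 2: 2215643146 ^ 3390609100 = 1309187782

1309187782


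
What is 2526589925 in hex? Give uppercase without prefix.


2526589925 = 9698B3E5 hex

9698B3E5


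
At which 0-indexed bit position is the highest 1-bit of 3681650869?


0b11011011011100011000100010110101. Highest set bit at position 31

31


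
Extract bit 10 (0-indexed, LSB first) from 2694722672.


0b10100000100111100011010001110000, position 10 = 1

1


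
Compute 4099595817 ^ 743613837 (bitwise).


0b11110100010110101101111000101001 ^ 0b101100010100101010010110001101 = 0b11011000000010000111101110100100 = 3624434596

3624434596


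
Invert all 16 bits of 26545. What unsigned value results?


26545 ^ 65535 = 38990

38990


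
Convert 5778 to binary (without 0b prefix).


5778 = 1011010010010 in binary

1011010010010


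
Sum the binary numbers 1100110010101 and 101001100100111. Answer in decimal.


1100110010101 + 101001100100111 = 110110010111100 = 27836

27836


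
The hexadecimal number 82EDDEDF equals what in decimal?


82EDDEDF hex = 2196627167 decimal

2196627167


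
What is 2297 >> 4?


0b100011111001 >> 4 = 0b10001111 = 143

143


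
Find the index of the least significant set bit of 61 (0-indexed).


0b111101. Lowest set bit at position 0

0


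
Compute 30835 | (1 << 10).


30835 | (1 << 10) = 30835 | 1024 = 31859

31859


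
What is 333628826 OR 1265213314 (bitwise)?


0b10011111000101100010110011010 | 0b1001011011010011001111110000010 = 0b1011011111010111101111110011010 = 1542184858

1542184858


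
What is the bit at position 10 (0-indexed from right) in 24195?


0b101111010000011, position 10 = 1

1


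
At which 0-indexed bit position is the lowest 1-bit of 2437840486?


0b10010001010011100111111001100110. Lowest set bit at position 1

1


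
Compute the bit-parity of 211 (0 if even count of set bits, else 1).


0b11010011 has 5 ones => parity 1

1


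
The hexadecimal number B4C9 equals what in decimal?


B4C9 hex = 46281 decimal

46281


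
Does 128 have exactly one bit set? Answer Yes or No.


0b10000000. Only one bit set => Yes

Yes


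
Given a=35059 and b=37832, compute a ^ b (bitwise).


35059 ^ 37832 = 6971

6971


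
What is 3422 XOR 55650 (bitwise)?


0b110101011110 ^ 0b1101100101100010 = 0b1101010000111100 = 54332

54332


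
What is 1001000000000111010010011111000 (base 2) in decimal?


1001000000000111010010011111000 in decimal = 1208198392

1208198392


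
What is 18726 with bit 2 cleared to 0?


18726 & ~(1 << 2) = 18722

18722


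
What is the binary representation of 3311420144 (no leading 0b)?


3311420144 = 11000101011000000100001011110000 in binary

11000101011000000100001011110000


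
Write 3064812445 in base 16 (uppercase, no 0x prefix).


3064812445 = B6AD539D hex

B6AD539D


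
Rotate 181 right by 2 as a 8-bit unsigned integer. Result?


Rotate 0b10110101 right by 2 (8-bit) = 0b1101101 = 109

109


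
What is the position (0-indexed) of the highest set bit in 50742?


0b1100011000110110. Highest set bit at position 15

15


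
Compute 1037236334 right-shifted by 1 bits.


0b111101110100101111100001101110 >> 1 = 0b11110111010010111110000110111 = 518618167

518618167


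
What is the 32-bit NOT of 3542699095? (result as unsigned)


~0b11010011001010010100110001010111 = 0b101100110101101011001110101000 = 752268200 (32-bit unsigned)

752268200


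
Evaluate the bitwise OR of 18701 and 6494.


0b100100100001101 | 0b1100101011110 = 0b101100101011111 = 22879

22879


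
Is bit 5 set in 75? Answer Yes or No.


0b1001011, bit 5 = 0. No

No


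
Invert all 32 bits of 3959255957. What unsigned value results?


3959255957 ^ 4294967295 = 335711338

335711338


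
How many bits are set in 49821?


0b1100001010011101 has 8 set bits

8


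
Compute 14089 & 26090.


0b11011100001001 & 0b110010111101010 = 0b10010100001000 = 9480

9480


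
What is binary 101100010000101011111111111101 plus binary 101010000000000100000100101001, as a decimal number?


101100010000101011111111111101 + 101010000000000100000100101001 = 1010110010000110000000100100110 = 1447231782

1447231782


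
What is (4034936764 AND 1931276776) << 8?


Step 1: 4034936764 & 1931276776 = 1879060904
Step 2: 1879060904 << 8 = 481039591424

481039591424


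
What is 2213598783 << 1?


0b10000011111100001101011000111111 << 1 = 0b100000111111000011010110001111110 = 4427197566

4427197566


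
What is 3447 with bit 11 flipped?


3447 ^ (1 << 11) = 3447 ^ 2048 = 1399

1399


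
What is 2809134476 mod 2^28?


2809134476 & 268435455 = 124779916

124779916


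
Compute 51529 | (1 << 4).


51529 | (1 << 4) = 51529 | 16 = 51545

51545


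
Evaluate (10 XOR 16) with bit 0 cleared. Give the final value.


Step 1: 10 ^ 16 = 26
Step 2: 26 & ~(1 << 0) = 26

26


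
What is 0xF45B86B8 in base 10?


F45B86B8 hex = 4099638968 decimal

4099638968


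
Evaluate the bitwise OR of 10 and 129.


0b1010 | 0b10000001 = 0b10001011 = 139

139


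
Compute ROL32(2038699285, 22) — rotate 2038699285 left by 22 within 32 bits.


Rotate 0b1111001100001000001010100010101 left by 22 (32-bit) = 0b1000101010111100110000100000101 = 1163813125

1163813125


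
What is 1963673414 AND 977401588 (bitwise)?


0b1110101000010110100011101000110 & 0b111010010000011111011011110100 = 0b110000000000010100011001000100 = 805389892

805389892


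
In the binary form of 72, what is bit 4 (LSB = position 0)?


0b1001000, position 4 = 0

0


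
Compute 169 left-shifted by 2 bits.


0b10101001 << 2 = 0b1010100100 = 676

676


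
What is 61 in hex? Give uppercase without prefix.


61 = 3D hex

3D


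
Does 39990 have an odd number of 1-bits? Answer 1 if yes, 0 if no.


0b1001110000110110 has 8 ones => parity 0

0


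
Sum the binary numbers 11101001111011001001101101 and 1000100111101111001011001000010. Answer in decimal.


11101001111011001001101101 + 1000100111101111001011001000010 = 1001000100111110100100010101111 = 1218398383

1218398383


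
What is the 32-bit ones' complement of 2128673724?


2128673724 ^ 4294967295 = 2166293571

2166293571


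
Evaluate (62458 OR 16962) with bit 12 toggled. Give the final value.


Step 1: 62458 | 16962 = 62458
Step 2: 62458 ^ (1 << 12) = 62458 ^ 4096 = 58362

58362


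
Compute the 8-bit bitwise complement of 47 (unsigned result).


~0b101111 = 0b11010000 = 208 (8-bit unsigned)

208


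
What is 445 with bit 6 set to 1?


445 | (1 << 6) = 445 | 64 = 509

509


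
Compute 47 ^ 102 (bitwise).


0b101111 ^ 0b1100110 = 0b1001001 = 73

73


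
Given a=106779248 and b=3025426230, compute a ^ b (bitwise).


106779248 ^ 3025426230 = 2986935622

2986935622


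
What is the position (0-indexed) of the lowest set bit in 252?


0b11111100. Lowest set bit at position 2

2


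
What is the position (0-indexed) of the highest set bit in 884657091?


0b110100101110101100101111000011. Highest set bit at position 29

29


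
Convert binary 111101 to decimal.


111101 in decimal = 61

61


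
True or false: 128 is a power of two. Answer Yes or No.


0b10000000. Only one bit set => Yes

Yes


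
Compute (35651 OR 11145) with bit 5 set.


Step 1: 35651 | 11145 = 43979
Step 2: 43979 | (1 << 5) = 43979 | 32 = 44011

44011


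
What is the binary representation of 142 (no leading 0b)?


142 = 10001110 in binary

10001110


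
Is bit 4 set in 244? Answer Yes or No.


0b11110100, bit 4 = 1. Yes

Yes


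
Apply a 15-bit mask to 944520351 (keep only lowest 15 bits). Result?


944520351 & 32767 = 15519

15519


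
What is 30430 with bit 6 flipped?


30430 ^ (1 << 6) = 30430 ^ 64 = 30366

30366


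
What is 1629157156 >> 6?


0b1100001000110101111011100100100 >> 6 = 0b1100001000110101111011100 = 25455580

25455580


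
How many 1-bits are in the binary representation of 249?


0b11111001 has 6 set bits

6


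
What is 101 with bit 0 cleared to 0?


101 & ~(1 << 0) = 100

100


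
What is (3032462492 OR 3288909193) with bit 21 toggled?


Step 1: 3032462492 | 3288909193 = 4106220957
Step 2: 4106220957 ^ (1 << 21) = 4106220957 ^ 2097152 = 4104123805

4104123805


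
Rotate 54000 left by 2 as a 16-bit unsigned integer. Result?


Rotate 0b1101001011110000 left by 2 (16-bit) = 0b100101111000011 = 19395

19395


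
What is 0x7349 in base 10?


7349 hex = 29513 decimal

29513


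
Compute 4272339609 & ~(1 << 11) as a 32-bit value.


4272339609 & ~(1 << 11) = 4272337561

4272337561


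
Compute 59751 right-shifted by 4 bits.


0b1110100101100111 >> 4 = 0b111010010110 = 3734

3734


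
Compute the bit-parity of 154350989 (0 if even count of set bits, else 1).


0b1001001100110011010110001101 has 14 ones => parity 0

0


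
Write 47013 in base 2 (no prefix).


47013 = 1011011110100101 in binary

1011011110100101


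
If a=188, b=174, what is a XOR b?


188 ^ 174 = 18

18


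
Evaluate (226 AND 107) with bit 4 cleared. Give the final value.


Step 1: 226 & 107 = 98
Step 2: 98 & ~(1 << 4) = 98

98


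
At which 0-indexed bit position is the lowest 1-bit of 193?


0b11000001. Lowest set bit at position 0

0


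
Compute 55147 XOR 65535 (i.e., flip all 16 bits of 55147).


55147 ^ 65535 = 10388

10388


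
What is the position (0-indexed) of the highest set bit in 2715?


0b101010011011. Highest set bit at position 11

11


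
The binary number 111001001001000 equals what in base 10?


111001001001000 in decimal = 29256

29256


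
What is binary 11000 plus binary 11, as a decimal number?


11000 + 11 = 11011 = 27

27


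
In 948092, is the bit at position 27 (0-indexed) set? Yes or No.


0b11100111011101111100, bit 27 = 0. No

No


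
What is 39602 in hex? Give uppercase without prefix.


39602 = 9AB2 hex

9AB2


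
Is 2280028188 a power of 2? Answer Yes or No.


0b10000111111001100111100000011100. Multiple bits set => No

No


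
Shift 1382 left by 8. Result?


0b10101100110 << 8 = 0b1010110011000000000 = 353792

353792


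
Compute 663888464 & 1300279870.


0b100111100100100010001001010000 & 0b1001101100000001011001000111110 = 0b101100000000010001000010000 = 92283408

92283408


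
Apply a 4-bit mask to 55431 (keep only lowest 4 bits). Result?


55431 & 15 = 7

7


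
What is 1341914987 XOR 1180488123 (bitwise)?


0b1001111111110111111111101101011 ^ 0b1000110010111001101000110111011 = 0b1001101001110010111011010000 = 161951440

161951440


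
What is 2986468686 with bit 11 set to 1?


2986468686 | (1 << 11) = 2986468686 | 2048 = 2986470734

2986470734


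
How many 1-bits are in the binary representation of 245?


0b11110101 has 6 set bits

6


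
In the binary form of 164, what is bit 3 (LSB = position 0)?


0b10100100, position 3 = 0

0


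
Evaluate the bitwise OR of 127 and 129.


0b1111111 | 0b10000001 = 0b11111111 = 255

255


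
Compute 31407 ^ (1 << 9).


31407 ^ (1 << 9) = 31407 ^ 512 = 30895

30895


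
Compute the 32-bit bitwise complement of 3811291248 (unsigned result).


~0b11100011001010111011000001110000 = 0b11100110101000100111110001111 = 483676047 (32-bit unsigned)

483676047


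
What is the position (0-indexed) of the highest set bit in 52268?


0b1100110000101100. Highest set bit at position 15

15


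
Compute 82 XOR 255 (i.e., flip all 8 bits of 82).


82 ^ 255 = 173

173


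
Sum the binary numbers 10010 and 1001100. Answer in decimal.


10010 + 1001100 = 1011110 = 94

94


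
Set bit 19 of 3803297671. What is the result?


3803297671 | (1 << 19) = 3803297671 | 524288 = 3803821959

3803821959


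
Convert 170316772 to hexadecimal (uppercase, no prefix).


170316772 = A26D3E4 hex

A26D3E4


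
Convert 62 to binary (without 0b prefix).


62 = 111110 in binary

111110


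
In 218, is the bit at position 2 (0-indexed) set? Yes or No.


0b11011010, bit 2 = 0. No

No


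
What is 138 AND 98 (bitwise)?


0b10001010 & 0b1100010 = 0b10 = 2

2


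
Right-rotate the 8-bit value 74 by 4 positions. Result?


Rotate 0b1001010 right by 4 (8-bit) = 0b10100100 = 164

164


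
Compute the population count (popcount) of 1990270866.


0b1110110101000010001111110010010 has 16 set bits

16


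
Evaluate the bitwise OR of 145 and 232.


0b10010001 | 0b11101000 = 0b11111001 = 249

249


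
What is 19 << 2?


0b10011 << 2 = 0b1001100 = 76

76


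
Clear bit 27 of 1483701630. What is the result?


1483701630 & ~(1 << 27) = 1349483902

1349483902


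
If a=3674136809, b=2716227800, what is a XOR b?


3674136809 ^ 2716227800 = 2065217585

2065217585


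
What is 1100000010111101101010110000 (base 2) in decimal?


1100000010111101101010110000 in decimal = 202103472

202103472


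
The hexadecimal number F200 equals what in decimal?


F200 hex = 61952 decimal

61952


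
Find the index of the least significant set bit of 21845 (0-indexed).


0b101010101010101. Lowest set bit at position 0

0


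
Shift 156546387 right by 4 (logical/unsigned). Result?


0b1001010101001011010101010011 >> 4 = 0b100101010100101101010101 = 9784149

9784149


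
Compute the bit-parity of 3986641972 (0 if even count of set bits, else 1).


0b11101101100111110101010000110100 has 18 ones => parity 0

0


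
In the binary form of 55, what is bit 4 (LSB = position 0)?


0b110111, position 4 = 1

1


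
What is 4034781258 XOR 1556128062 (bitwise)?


0b11110000011111011110000001001010 ^ 0b1011100110000001010000100111110 = 0b10101100101111010100000101110100 = 2898084212

2898084212


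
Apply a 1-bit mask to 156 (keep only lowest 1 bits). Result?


156 & 1 = 0

0


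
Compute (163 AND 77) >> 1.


Step 1: 163 & 77 = 1
Step 2: 1 >> 1 = 0

0


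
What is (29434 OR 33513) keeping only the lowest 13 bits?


Step 1: 29434 | 33513 = 62203
Step 2: 62203 & 8191 = 4859

4859


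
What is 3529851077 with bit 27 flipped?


3529851077 ^ (1 << 27) = 3529851077 ^ 134217728 = 3664068805

3664068805


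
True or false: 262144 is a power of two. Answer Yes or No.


0b1000000000000000000. Only one bit set => Yes

Yes


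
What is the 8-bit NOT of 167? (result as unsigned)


~0b10100111 = 0b1011000 = 88 (8-bit unsigned)

88


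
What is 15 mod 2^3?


15 & 7 = 7

7


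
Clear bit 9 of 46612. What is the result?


46612 & ~(1 << 9) = 46100

46100


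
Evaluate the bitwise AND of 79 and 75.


0b1001111 & 0b1001011 = 0b1001011 = 75

75


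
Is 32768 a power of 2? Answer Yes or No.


0b1000000000000000. Only one bit set => Yes

Yes


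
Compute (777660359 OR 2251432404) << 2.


Step 1: 777660359 | 2251432404 = 2927241175
Step 2: 2927241175 << 2 = 11708964700

11708964700


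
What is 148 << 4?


0b10010100 << 4 = 0b100101000000 = 2368

2368


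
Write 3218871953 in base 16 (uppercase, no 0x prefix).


3218871953 = BFDC1691 hex

BFDC1691


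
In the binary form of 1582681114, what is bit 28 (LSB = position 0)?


0b1011110010101011100110000011010, position 28 = 1

1


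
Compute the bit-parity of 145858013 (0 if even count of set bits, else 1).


0b1000101100011001110111011101 has 16 ones => parity 0

0


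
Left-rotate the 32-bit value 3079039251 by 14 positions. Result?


Rotate 0b10110111100001100110100100010011 left by 14 (32-bit) = 0b10011010010001001110110111100001 = 2588208609

2588208609


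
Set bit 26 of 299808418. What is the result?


299808418 | (1 << 26) = 299808418 | 67108864 = 366917282

366917282


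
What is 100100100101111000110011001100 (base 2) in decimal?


100100100101111000110011001100 in decimal = 613911756

613911756


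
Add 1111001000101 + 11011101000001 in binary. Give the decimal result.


1111001000101 + 11011101000001 = 101010110000110 = 21894

21894


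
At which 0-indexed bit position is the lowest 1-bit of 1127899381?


0b1000011001110100110000011110101. Lowest set bit at position 0

0


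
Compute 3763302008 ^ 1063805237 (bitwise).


0b11100000010011110110111001111000 ^ 0b111111011010000110000100110101 = 0b11011111001001110000111101001101 = 3743878989

3743878989


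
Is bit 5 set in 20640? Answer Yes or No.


0b101000010100000, bit 5 = 1. Yes

Yes


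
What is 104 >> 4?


0b1101000 >> 4 = 0b110 = 6

6


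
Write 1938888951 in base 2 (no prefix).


1938888951 = 1110011100100010001100011110111 in binary

1110011100100010001100011110111


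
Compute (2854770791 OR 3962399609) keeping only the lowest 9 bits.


Step 1: 2854770791 | 3962399609 = 3995958143
Step 2: 3995958143 & 511 = 383

383


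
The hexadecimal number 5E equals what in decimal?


5E hex = 94 decimal

94


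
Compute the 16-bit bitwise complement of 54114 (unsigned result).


~0b1101001101100010 = 0b10110010011101 = 11421 (16-bit unsigned)

11421


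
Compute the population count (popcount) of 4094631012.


0b11110100000011110001110001100100 has 15 set bits

15


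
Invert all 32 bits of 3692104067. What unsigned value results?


3692104067 ^ 4294967295 = 602863228

602863228


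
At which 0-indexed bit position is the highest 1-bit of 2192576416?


0b10000010101100000000111110100000. Highest set bit at position 31

31


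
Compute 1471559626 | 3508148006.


0b1010111101101100011011111001010 | 0b11010001000110100001011100100110 = 0b11010111101111100011011111101110 = 3619567598

3619567598


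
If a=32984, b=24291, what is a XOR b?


32984 ^ 24291 = 56891

56891


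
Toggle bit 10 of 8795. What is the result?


8795 ^ (1 << 10) = 8795 ^ 1024 = 9819

9819


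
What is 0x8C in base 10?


8C hex = 140 decimal

140


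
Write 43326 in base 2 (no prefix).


43326 = 1010100100111110 in binary

1010100100111110


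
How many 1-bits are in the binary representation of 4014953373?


0b11101111010011110101001110011101 has 21 set bits

21


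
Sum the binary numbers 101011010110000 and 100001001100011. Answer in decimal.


101011010110000 + 100001001100011 = 1001100100010011 = 39187

39187


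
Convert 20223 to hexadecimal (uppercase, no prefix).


20223 = 4EFF hex

4EFF


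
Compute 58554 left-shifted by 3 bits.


0b1110010010111010 << 3 = 0b1110010010111010000 = 468432

468432


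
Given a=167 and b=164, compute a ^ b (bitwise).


167 ^ 164 = 3

3


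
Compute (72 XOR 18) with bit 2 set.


Step 1: 72 ^ 18 = 90
Step 2: 90 | (1 << 2) = 90 | 4 = 94

94


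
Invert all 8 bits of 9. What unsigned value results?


9 ^ 255 = 246

246


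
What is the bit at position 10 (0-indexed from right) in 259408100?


0b1111011101100100000011100100, position 10 = 0

0


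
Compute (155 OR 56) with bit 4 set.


Step 1: 155 | 56 = 187
Step 2: 187 | (1 << 4) = 187 | 16 = 187

187


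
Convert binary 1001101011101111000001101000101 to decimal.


1001101011101111000001101000101 in decimal = 1299678021

1299678021


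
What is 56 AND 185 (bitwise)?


0b111000 & 0b10111001 = 0b111000 = 56

56


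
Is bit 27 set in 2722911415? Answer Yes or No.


0b10100010010011000101010010110111, bit 27 = 0. No

No


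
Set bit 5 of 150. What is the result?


150 | (1 << 5) = 150 | 32 = 182

182


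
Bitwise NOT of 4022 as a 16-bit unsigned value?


~0b111110110110 = 0b1111000001001001 = 61513 (16-bit unsigned)

61513


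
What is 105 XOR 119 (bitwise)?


0b1101001 ^ 0b1110111 = 0b11110 = 30

30


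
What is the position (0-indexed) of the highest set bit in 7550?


0b1110101111110. Highest set bit at position 12

12


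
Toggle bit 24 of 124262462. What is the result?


124262462 ^ (1 << 24) = 124262462 ^ 16777216 = 107485246

107485246


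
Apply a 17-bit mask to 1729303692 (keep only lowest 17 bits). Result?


1729303692 & 131071 = 70796

70796


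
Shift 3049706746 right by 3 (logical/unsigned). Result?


0b10110101110001101101010011111010 >> 3 = 0b10110101110001101101010011111 = 381213343

381213343


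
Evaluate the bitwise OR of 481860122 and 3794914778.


0b11100101110001001101000011010 | 0b11100010001100011100110111011010 = 0b11111110101110011101111111011010 = 4273594330

4273594330


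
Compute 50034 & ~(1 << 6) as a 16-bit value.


50034 & ~(1 << 6) = 49970

49970


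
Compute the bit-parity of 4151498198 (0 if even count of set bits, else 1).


0b11110111011100101101010111010110 has 21 ones => parity 1

1


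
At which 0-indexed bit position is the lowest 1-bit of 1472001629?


0b1010111101111001111011001011101. Lowest set bit at position 0

0


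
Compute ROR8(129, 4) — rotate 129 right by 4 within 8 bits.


Rotate 0b10000001 right by 4 (8-bit) = 0b11000 = 24

24


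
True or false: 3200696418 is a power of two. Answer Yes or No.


0b10111110110001101100000001100010. Multiple bits set => No

No


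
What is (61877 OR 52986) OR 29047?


Step 1: 61877 | 52986 = 65535
Step 2: 65535 | 29047 = 65535

65535


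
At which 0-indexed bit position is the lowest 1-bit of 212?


0b11010100. Lowest set bit at position 2

2


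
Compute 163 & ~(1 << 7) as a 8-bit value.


163 & ~(1 << 7) = 35

35


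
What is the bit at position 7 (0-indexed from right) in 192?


0b11000000, position 7 = 1

1


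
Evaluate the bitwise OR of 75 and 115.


0b1001011 | 0b1110011 = 0b1111011 = 123

123


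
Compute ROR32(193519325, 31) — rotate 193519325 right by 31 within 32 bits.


Rotate 0b1011100010001101111011011101 right by 31 (32-bit) = 0b10111000100011011110110111010 = 387038650

387038650


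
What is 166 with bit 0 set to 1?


166 | (1 << 0) = 166 | 1 = 167

167


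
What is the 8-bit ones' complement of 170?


170 ^ 255 = 85

85


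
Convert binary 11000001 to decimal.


11000001 in decimal = 193

193


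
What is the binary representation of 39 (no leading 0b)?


39 = 100111 in binary

100111


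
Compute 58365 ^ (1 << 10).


58365 ^ (1 << 10) = 58365 ^ 1024 = 59389

59389


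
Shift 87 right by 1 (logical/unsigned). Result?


0b1010111 >> 1 = 0b101011 = 43

43


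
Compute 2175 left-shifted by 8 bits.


0b100001111111 << 8 = 0b10000111111100000000 = 556800

556800


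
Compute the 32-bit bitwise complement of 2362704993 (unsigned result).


~0b10001100110101000000010001100001 = 0b1110011001010111111101110011110 = 1932262302 (32-bit unsigned)

1932262302


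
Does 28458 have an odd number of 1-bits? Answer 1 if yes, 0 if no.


0b110111100101010 has 9 ones => parity 1

1


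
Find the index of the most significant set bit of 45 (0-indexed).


0b101101. Highest set bit at position 5

5


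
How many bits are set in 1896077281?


0b1110001000000111101011111100001 has 16 set bits

16


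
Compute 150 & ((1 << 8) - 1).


150 & 255 = 150

150


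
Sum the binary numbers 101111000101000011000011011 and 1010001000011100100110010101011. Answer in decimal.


101111000101000011000011011 + 1010001000011100100110010101011 = 1010110111100001101001011000110 = 1458623174

1458623174


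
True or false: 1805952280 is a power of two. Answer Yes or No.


0b1101011101001001010010100011000. Multiple bits set => No

No


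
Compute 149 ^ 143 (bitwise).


0b10010101 ^ 0b10001111 = 0b11010 = 26

26


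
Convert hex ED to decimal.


ED hex = 237 decimal

237


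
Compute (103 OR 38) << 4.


Step 1: 103 | 38 = 103
Step 2: 103 << 4 = 1648

1648


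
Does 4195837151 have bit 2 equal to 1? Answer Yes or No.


0b11111010000101110110010011011111, bit 2 = 1. Yes

Yes


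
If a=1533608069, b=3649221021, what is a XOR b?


1533608069 ^ 3649221021 = 2196484376

2196484376


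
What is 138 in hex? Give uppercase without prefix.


138 = 8A hex

8A


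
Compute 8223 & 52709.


0b10000000011111 & 0b1100110111100101 = 0b101 = 5

5


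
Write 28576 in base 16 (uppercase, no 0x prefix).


28576 = 6FA0 hex

6FA0


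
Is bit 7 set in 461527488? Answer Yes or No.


0b11011100000100101100111000000, bit 7 = 1. Yes

Yes


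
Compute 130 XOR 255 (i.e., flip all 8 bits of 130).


130 ^ 255 = 125

125


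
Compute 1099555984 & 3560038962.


0b1000001100010011110010010010000 & 0b11010100001100011110001000110010 = 0b1000000000000011110000000010000 = 1073864720

1073864720


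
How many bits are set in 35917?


0b1000110001001101 has 7 set bits

7


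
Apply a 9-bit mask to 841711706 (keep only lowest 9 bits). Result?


841711706 & 511 = 90

90


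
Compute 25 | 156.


0b11001 | 0b10011100 = 0b10011101 = 157

157


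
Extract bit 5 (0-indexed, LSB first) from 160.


0b10100000, position 5 = 1

1


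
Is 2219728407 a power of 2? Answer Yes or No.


0b10000100010011100101111000010111. Multiple bits set => No

No


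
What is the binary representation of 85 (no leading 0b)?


85 = 1010101 in binary

1010101


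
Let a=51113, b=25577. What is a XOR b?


51113 ^ 25577 = 42048

42048


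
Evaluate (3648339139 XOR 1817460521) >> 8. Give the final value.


Step 1: 3648339139 ^ 1817460521 = 3038839786
Step 2: 3038839786 >> 8 = 11870467

11870467


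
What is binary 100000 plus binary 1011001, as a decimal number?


100000 + 1011001 = 1111001 = 121

121


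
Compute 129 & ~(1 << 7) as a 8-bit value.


129 & ~(1 << 7) = 1

1


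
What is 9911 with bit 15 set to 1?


9911 | (1 << 15) = 9911 | 32768 = 42679

42679


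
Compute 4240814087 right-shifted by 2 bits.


0b11111100110001011011000000000111 >> 2 = 0b111111001100010110110000000001 = 1060203521

1060203521


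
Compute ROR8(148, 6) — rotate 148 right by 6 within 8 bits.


Rotate 0b10010100 right by 6 (8-bit) = 0b1010010 = 82

82


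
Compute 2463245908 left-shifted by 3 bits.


0b10010010110100100010011001010100 << 3 = 0b10010010110100100010011001010100000 = 19705967264

19705967264


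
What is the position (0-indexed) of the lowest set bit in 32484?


0b111111011100100. Lowest set bit at position 2

2


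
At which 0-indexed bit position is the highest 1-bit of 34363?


0b1000011000111011. Highest set bit at position 15

15


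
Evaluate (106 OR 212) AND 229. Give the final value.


Step 1: 106 | 212 = 254
Step 2: 254 & 229 = 228

228


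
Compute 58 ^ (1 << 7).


58 ^ (1 << 7) = 58 ^ 128 = 186

186


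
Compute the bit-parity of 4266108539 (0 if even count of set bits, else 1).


0b11111110010001111010011001111011 has 21 ones => parity 1

1


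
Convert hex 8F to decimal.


8F hex = 143 decimal

143


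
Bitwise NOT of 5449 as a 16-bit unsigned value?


~0b1010101001001 = 0b1110101010110110 = 60086 (16-bit unsigned)

60086


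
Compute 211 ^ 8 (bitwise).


0b11010011 ^ 0b1000 = 0b11011011 = 219

219


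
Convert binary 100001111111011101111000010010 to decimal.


100001111111011101111000010010 in decimal = 570285586

570285586


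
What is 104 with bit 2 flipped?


104 ^ (1 << 2) = 104 ^ 4 = 108

108


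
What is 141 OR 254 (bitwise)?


0b10001101 | 0b11111110 = 0b11111111 = 255

255


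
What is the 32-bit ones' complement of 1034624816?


1034624816 ^ 4294967295 = 3260342479

3260342479


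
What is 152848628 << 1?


0b1001000111000100100011110100 << 1 = 0b10010001110001001000111101000 = 305697256

305697256


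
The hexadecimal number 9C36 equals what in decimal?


9C36 hex = 39990 decimal

39990


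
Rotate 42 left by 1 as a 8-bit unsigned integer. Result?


Rotate 0b101010 left by 1 (8-bit) = 0b1010100 = 84

84


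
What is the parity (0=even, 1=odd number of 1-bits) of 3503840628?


0b11010000110110000101110101110100 has 16 ones => parity 0

0


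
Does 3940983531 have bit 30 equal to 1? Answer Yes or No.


0b11101010111001101010001011101011, bit 30 = 1. Yes

Yes


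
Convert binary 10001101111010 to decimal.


10001101111010 in decimal = 9082

9082


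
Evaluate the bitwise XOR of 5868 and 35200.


0b1011011101100 ^ 0b1000100110000000 = 0b1001111101101100 = 40812

40812


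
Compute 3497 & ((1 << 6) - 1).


3497 & 63 = 41

41


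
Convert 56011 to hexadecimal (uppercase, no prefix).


56011 = DACB hex

DACB


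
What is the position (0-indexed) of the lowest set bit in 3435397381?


0b11001100110001000000000100000101. Lowest set bit at position 0

0


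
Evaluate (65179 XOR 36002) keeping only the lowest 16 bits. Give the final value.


Step 1: 65179 ^ 36002 = 29241
Step 2: 29241 & 65535 = 29241

29241


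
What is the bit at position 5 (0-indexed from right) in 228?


0b11100100, position 5 = 1

1


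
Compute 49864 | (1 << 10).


49864 | (1 << 10) = 49864 | 1024 = 50888

50888


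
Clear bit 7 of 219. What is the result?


219 & ~(1 << 7) = 91

91


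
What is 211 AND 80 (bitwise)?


0b11010011 & 0b1010000 = 0b1010000 = 80

80


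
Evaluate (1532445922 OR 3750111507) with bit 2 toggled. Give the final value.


Step 1: 1532445922 | 3750111507 = 3755437555
Step 2: 3755437555 ^ (1 << 2) = 3755437555 ^ 4 = 3755437559

3755437559


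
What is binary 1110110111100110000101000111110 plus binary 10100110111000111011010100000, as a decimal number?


1110110111100110000101000111110 + 10100110111000111011010100000 = 10001011110011111000000011011110 = 2345631966

2345631966


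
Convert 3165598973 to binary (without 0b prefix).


3165598973 = 10111100101011110011010011111101 in binary

10111100101011110011010011111101


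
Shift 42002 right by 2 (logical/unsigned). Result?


0b1010010000010010 >> 2 = 0b10100100000100 = 10500

10500


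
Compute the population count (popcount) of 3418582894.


0b11001011110000110110111101101110 has 20 set bits

20


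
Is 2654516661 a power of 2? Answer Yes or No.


0b10011110001110001011010110110101. Multiple bits set => No

No


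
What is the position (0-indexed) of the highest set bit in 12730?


0b11000110111010. Highest set bit at position 13

13


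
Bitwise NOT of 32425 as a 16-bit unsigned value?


~0b111111010101001 = 0b1000000101010110 = 33110 (16-bit unsigned)

33110


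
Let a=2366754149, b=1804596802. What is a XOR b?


2366754149 ^ 1804596802 = 3869129511

3869129511


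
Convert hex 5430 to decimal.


5430 hex = 21552 decimal

21552


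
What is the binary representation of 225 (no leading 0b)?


225 = 11100001 in binary

11100001


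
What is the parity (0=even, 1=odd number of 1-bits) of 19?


0b10011 has 3 ones => parity 1

1


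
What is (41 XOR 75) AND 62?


Step 1: 41 ^ 75 = 98
Step 2: 98 & 62 = 34

34


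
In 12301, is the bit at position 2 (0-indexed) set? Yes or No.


0b11000000001101, bit 2 = 1. Yes

Yes


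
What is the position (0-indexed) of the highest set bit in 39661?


0b1001101011101101. Highest set bit at position 15

15


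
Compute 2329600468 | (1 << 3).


2329600468 | (1 << 3) = 2329600468 | 8 = 2329600476

2329600476


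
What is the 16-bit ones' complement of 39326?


39326 ^ 65535 = 26209

26209


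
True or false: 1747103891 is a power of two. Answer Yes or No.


0b1101000001000101011000010010011. Multiple bits set => No

No


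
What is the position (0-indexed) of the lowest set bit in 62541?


0b1111010001001101. Lowest set bit at position 0

0


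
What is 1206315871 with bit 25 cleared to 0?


1206315871 & ~(1 << 25) = 1172761439

1172761439


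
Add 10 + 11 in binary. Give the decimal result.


10 + 11 = 101 = 5

5


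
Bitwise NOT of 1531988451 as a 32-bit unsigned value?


~0b1011011010100000100100111100011 = 0b10100100101011111011011000011100 = 2762978844 (32-bit unsigned)

2762978844


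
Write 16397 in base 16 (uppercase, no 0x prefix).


16397 = 400D hex

400D


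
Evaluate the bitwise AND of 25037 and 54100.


0b110000111001101 & 0b1101001101010100 = 0b100000101000100 = 16708

16708


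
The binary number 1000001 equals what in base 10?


1000001 in decimal = 65

65


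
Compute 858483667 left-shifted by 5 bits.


0b110011001010110110101111010011 << 5 = 0b11001100101011011010111101001100000 = 27471477344

27471477344


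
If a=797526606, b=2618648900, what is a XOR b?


797526606 ^ 2618648900 = 3013354250

3013354250


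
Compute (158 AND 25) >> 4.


Step 1: 158 & 25 = 24
Step 2: 24 >> 4 = 1

1


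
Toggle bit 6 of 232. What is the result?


232 ^ (1 << 6) = 232 ^ 64 = 168

168


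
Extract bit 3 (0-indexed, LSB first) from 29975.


0b111010100010111, position 3 = 0

0


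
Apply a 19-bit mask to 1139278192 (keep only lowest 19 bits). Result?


1139278192 & 524287 = 368

368


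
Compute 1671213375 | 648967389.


0b1100011100111001011000100111111 | 0b100110101011100111010011011101 = 0b1100111101111101111010111111111 = 1740568063

1740568063


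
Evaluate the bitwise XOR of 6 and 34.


0b110 ^ 0b100010 = 0b100100 = 36

36


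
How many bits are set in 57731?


0b1110000110000011 has 7 set bits

7


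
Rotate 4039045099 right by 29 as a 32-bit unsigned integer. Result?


Rotate 0b11110000101111101110111111101011 right by 29 (32-bit) = 0b10000101111101110111111101011111 = 2247589727

2247589727


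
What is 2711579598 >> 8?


0b10100001100111110110101111001110 >> 8 = 0b101000011001111101101011 = 10592107

10592107


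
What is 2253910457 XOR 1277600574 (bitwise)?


0b10000110010101111111000110111001 ^ 0b1001100001001101010001100111110 = 0b11001010011100010101001010000111 = 3396424327

3396424327


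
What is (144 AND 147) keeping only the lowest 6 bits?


Step 1: 144 & 147 = 144
Step 2: 144 & 63 = 16

16


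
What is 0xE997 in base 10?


E997 hex = 59799 decimal

59799
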